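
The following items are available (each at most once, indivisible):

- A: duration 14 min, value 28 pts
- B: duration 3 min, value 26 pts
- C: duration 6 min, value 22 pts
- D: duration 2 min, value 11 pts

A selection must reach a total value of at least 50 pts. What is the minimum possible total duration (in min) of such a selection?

11

Subsets with value ≥ 50, sorted by total duration:
- B+C+D: duration 11, value 59
- A+B: duration 17, value 54
- A+B+D: duration 19, value 65
- A+C: duration 20, value 50
Minimum duration: 11 min.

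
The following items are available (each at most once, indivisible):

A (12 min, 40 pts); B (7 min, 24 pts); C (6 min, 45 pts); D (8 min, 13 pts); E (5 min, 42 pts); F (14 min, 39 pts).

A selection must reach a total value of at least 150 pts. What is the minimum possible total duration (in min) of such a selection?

30

Subsets with value ≥ 150, sorted by total duration:
- A+B+C+E: duration 30, value 151
- B+C+E+F: duration 32, value 150
- A+C+E+F: duration 37, value 166
- A+B+C+D+E: duration 38, value 164
Minimum duration: 30 min.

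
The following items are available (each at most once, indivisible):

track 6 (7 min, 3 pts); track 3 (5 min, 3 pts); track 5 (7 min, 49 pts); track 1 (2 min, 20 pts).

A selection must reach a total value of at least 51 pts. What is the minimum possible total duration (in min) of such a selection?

9

Subsets with value ≥ 51, sorted by total duration:
- track 5+track 1: duration 9, value 69
- track 3+track 5: duration 12, value 52
- track 3+track 5+track 1: duration 14, value 72
Minimum duration: 9 min.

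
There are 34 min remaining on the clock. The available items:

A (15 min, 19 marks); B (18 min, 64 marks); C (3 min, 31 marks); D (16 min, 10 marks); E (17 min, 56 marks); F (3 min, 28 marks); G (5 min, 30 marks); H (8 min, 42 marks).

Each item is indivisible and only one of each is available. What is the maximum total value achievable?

Check high-value combinations within 34 min:
- B+C+G+H: time 18+3+5+8=34, value 64+31+30+42=167
- B+C+F+H: time 18+3+3+8=32, value 64+31+28+42=165
- B+F+G+H: time 18+3+5+8=34, value 64+28+30+42=164
Best: 167 marks.

167 marks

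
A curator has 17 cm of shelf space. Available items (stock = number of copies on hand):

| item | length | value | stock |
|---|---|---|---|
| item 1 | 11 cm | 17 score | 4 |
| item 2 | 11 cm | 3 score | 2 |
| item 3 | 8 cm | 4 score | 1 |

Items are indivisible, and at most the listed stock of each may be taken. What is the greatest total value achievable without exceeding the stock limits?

17 score

Top feasible selections:
- 1×item 1: length 11, value 17
- 1×item 3: length 8, value 4
Best: 17 score.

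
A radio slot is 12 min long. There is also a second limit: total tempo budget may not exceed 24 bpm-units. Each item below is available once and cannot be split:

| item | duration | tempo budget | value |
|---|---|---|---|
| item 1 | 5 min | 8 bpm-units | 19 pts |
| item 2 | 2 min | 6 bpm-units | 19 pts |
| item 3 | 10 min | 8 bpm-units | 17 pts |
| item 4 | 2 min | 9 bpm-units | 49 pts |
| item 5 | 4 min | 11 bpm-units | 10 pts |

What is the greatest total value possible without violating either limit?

Feasible sets respecting both limits:
- item 1+item 2+item 4: duration 9, tempo budget 23, value 87
- item 1+item 4: duration 7, tempo budget 17, value 68
- item 2+item 4: duration 4, tempo budget 15, value 68
Best: 87 pts.

87 pts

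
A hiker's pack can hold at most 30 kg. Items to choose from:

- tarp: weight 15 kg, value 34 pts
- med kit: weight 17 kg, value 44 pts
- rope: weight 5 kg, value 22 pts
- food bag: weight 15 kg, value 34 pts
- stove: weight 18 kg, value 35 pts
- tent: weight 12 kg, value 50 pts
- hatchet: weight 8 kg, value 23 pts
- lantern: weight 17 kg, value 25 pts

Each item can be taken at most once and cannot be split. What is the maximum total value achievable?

95 pts

Check high-value combinations within 30 kg:
- rope+tent+hatchet: weight 5+12+8=25, value 22+50+23=95
- med kit+tent: weight 17+12=29, value 44+50=94
- med kit+rope+hatchet: weight 17+5+8=30, value 44+22+23=89
Best: 95 pts.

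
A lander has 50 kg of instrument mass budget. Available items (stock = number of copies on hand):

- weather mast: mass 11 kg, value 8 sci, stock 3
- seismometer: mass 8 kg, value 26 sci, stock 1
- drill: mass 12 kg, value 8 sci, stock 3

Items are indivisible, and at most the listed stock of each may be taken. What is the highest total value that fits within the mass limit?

Best selections within mass 50 and stock limits:
- 3×weather mast + 1×seismometer: mass 41, value 50
- 2×weather mast + 1×seismometer + 1×drill: mass 42, value 50
Best: 50 sci.

50 sci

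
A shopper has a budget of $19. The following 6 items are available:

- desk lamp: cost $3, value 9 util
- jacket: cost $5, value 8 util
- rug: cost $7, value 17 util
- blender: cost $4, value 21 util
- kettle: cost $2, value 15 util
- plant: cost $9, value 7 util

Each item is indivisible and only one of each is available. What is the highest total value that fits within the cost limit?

Check high-value combinations within $19:
- desk lamp+rug+blender+kettle: cost 3+7+4+2=16, value 9+17+21+15=62
- jacket+rug+blender+kettle: cost 5+7+4+2=18, value 8+17+21+15=61
- desk lamp+jacket+rug+blender: cost 3+5+7+4=19, value 9+8+17+21=55
- rug+blender+kettle: cost 7+4+2=13, value 17+21+15=53
Best: 62 util.

62 util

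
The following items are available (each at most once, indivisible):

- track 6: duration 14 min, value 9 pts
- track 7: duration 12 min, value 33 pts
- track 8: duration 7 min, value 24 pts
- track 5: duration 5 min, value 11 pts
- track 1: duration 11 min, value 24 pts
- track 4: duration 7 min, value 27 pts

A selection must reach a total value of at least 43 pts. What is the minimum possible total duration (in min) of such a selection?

Subsets with value ≥ 43, sorted by total duration:
- track 8+track 4: duration 14, value 51
- track 7+track 5: duration 17, value 44
- track 1+track 4: duration 18, value 51
Minimum duration: 14 min.

14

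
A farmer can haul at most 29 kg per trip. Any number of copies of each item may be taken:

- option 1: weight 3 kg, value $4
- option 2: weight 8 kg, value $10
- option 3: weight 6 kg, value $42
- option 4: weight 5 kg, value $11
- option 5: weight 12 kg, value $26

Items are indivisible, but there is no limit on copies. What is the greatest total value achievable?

$179

Best value-per-unit is option 3 at 42/6; filling with it alone gives 4×42 = 168.
Optimal mix: 4×option 3 + 1×option 4 → weight 29, value 179.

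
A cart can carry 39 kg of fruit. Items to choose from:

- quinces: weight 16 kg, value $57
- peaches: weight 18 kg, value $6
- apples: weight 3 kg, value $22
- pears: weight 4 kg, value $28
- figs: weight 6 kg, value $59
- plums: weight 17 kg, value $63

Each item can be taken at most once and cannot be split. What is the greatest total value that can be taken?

$179

This is a 0/1 knapsack; check combinations near the capacity.
- quinces+figs+plums: weight 16+6+17=39, value 57+59+63=179
- apples+pears+figs+plums: weight 3+4+6+17=30, value 22+28+59+63=172
- quinces+apples+pears+figs: weight 16+3+4+6=29, value 57+22+28+59=166
- pears+figs+plums: weight 4+6+17=27, value 28+59+63=150
Best: $179.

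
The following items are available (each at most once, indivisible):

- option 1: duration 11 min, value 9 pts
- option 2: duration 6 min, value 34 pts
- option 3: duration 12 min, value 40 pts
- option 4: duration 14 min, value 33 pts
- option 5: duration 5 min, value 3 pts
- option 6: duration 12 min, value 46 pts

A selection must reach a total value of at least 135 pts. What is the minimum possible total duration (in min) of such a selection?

Subsets with value ≥ 135, sorted by total duration:
- option 2+option 3+option 4+option 6: duration 44, value 153
- option 2+option 3+option 4+option 5+option 6: duration 49, value 156
Minimum duration: 44 min.

44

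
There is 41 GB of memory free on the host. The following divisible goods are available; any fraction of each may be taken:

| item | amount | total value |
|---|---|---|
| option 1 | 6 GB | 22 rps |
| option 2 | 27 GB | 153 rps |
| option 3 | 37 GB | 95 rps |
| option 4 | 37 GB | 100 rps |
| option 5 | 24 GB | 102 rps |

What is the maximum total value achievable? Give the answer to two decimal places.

212.50

Take in order of value per unit:
- option 2 (153/27 per unit): all 27 → value 153, running total 153.00
- option 5 (102/24 per unit): 14 of 24 → value 14×102/24 = 59.5000, running total 212.50
Total 212.50.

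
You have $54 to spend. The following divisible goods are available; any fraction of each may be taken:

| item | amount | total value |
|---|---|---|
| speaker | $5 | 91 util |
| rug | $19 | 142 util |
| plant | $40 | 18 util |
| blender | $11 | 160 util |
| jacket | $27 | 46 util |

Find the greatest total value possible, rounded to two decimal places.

Take in order of value per unit:
- speaker (91/5 per unit): all 5 → value 91, running total 91.00
- blender (160/11 per unit): all 11 → value 160, running total 251.00
- rug (142/19 per unit): all 19 → value 142, running total 393.00
- jacket (46/27 per unit): 19 of 27 → value 19×46/27 = 32.3704, running total 425.37
Total 425.37.

425.37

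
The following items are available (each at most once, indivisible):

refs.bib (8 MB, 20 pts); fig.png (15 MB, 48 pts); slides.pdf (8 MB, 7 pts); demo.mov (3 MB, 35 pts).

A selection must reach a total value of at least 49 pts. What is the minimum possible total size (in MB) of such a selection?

11

Subsets with value ≥ 49, sorted by total size:
- refs.bib+demo.mov: size 11, value 55
- fig.png+demo.mov: size 18, value 83
- refs.bib+slides.pdf+demo.mov: size 19, value 62
Minimum size: 11 MB.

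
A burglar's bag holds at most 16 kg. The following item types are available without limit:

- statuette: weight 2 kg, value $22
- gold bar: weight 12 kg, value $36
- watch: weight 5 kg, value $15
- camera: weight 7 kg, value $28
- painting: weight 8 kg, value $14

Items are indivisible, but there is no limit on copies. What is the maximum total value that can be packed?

Best value-per-unit is statuette at 22/2, and filling with it alone uses weight 8×2=16. No mix of the others beats 8×22 = 176.

$176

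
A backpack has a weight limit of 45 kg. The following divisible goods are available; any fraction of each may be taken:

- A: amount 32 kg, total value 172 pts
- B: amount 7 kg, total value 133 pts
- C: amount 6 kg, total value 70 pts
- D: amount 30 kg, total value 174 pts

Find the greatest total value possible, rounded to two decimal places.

387.75

Take in order of value per unit:
- B (133/7 per unit): all 7 → value 133, running total 133.00
- C (70/6 per unit): all 6 → value 70, running total 203.00
- D (174/30 per unit): all 30 → value 174, running total 377.00
- A (172/32 per unit): 2 of 32 → value 2×172/32 = 10.7500, running total 387.75
Total 387.75.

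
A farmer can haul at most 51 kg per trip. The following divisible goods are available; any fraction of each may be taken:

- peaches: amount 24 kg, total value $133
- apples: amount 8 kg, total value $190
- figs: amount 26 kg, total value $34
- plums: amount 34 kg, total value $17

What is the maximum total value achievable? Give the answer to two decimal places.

347.85

Take in order of value per unit:
- apples (190/8 per unit): all 8 → value 190, running total 190.00
- peaches (133/24 per unit): all 24 → value 133, running total 323.00
- figs (34/26 per unit): 19 of 26 → value 19×34/26 = 24.8462, running total 347.85
Total 347.85.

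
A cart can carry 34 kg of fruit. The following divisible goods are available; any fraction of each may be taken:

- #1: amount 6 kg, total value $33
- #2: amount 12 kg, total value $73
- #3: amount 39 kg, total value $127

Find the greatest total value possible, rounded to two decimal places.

Take in order of value per unit:
- #2 (73/12 per unit): all 12 → value 73, running total 73.00
- #1 (33/6 per unit): all 6 → value 33, running total 106.00
- #3 (127/39 per unit): 16 of 39 → value 16×127/39 = 52.1026, running total 158.10
Total 158.10.

158.10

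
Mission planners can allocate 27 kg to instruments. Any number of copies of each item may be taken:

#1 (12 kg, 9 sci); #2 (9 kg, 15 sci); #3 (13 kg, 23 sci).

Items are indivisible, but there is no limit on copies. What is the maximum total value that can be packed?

46 sci

Best value-per-unit is #3 at 23/13, and filling with it alone uses mass 2×13=26. No mix of the others beats 2×23 = 46.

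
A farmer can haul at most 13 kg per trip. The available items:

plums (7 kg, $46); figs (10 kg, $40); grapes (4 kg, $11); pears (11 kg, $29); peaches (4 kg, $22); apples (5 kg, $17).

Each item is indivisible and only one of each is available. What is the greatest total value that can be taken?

Check high-value combinations within 13 kg:
- plums+peaches: weight 7+4=11, value 46+22=68
- plums+apples: weight 7+5=12, value 46+17=63
- plums+grapes: weight 7+4=11, value 46+11=57
- grapes+peaches+apples: weight 4+4+5=13, value 11+22+17=50
- plums: weight 7, value 46
Best: $68.

$68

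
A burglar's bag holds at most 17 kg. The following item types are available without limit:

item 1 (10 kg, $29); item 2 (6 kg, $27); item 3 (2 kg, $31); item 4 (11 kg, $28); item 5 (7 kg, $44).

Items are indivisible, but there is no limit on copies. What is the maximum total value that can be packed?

Best value-per-unit is item 3 at 31/2, and filling with it alone uses weight 8×2=16. No mix of the others beats 8×31 = 248.

$248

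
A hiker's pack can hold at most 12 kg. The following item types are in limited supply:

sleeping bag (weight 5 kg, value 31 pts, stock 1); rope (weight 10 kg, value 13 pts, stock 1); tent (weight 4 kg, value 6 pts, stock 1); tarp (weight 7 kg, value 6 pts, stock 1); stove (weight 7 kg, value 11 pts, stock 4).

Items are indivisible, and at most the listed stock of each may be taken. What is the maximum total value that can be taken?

Best selections within weight 12 and stock limits:
- 1×sleeping bag + 1×stove: weight 12, value 42
- 1×sleeping bag + 1×tent: weight 9, value 37
- 1×sleeping bag + 1×tarp: weight 12, value 37
- 1×sleeping bag: weight 5, value 31
Best: 42 pts.

42 pts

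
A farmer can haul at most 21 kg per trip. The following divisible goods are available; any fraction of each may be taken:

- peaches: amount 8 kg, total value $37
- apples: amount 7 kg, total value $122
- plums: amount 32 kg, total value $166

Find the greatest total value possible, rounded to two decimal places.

Take in order of value per unit:
- apples (122/7 per unit): all 7 → value 122, running total 122.00
- plums (166/32 per unit): 14 of 32 → value 14×166/32 = 72.6250, running total 194.63
Total 194.63.

194.63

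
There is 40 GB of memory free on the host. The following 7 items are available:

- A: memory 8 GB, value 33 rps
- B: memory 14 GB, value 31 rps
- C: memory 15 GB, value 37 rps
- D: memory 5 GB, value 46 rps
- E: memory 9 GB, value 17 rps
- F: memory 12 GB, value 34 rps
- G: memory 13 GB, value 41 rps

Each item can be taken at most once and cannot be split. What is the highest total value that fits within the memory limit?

154 rps

This is a 0/1 knapsack; check combinations near the capacity.
- A+D+F+G: memory 8+5+12+13=38, value 33+46+34+41=154
- A+B+D+G: memory 8+14+5+13=40, value 33+31+46+41=151
- A+C+D+F: memory 8+15+5+12=40, value 33+37+46+34=150
- A+B+D+F: memory 8+14+5+12=39, value 33+31+46+34=144
Best: 154 rps.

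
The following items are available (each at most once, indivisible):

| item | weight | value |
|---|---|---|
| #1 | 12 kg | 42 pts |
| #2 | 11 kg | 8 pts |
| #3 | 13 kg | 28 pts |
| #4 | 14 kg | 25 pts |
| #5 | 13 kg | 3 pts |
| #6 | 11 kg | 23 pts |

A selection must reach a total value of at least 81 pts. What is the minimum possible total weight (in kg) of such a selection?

Subsets with value ≥ 81, sorted by total weight:
- #1+#3+#6: weight 36, value 93
- #1+#4+#6: weight 37, value 90
- #1+#3+#4: weight 39, value 95
Minimum weight: 36 kg.

36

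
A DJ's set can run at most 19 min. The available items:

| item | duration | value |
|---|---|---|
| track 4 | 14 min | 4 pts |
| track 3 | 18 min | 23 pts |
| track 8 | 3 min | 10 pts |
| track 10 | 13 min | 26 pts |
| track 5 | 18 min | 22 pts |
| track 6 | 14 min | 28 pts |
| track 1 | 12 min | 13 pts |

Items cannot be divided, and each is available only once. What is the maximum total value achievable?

38 pts

Check high-value combinations within 19 min:
- track 8+track 6: duration 3+14=17, value 10+28=38
- track 8+track 10: duration 3+13=16, value 10+26=36
- track 6: duration 14, value 28
- track 10: duration 13, value 26
Best: 38 pts.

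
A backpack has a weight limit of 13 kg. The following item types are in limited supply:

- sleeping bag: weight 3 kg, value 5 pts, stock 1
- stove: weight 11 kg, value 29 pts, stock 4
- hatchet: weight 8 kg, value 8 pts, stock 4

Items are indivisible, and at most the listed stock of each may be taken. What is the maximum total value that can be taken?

29 pts

Best selections within weight 13 and stock limits:
- 1×stove: weight 11, value 29
- 1×sleeping bag + 1×hatchet: weight 11, value 13
- 1×hatchet: weight 8, value 8
- 1×sleeping bag: weight 3, value 5
Best: 29 pts.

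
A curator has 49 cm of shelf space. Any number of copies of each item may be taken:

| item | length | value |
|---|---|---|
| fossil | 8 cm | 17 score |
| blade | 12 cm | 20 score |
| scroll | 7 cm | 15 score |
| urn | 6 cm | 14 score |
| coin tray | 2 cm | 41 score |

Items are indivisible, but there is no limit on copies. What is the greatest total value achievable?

984 score

Best value-per-unit is coin tray at 41/2, and filling with it alone uses length 24×2=48. No mix of the others beats 24×41 = 984.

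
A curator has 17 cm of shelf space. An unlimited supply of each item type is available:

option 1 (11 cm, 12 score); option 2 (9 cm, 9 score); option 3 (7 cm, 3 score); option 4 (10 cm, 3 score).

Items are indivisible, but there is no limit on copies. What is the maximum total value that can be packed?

Best value-per-unit is option 1 at 12/11, and filling with it alone uses length 1×11=11. No mix of the others beats 1×12 = 12.

12 score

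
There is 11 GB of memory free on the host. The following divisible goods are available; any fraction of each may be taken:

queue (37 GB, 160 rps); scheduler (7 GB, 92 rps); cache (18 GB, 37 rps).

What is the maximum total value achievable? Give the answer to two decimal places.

109.30

Take in order of value per unit:
- scheduler (92/7 per unit): all 7 → value 92, running total 92.00
- queue (160/37 per unit): 4 of 37 → value 4×160/37 = 17.2973, running total 109.30
Total 109.30.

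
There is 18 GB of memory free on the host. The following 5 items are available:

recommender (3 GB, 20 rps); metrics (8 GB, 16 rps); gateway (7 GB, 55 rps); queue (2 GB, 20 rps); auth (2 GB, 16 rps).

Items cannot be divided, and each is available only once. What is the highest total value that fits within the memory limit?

111 rps

Check high-value combinations within 18 GB:
- recommender+gateway+queue+auth: memory 3+7+2+2=14, value 20+55+20+16=111
- recommender+gateway+queue: memory 3+7+2=12, value 20+55+20=95
- gateway+queue+auth: memory 7+2+2=11, value 55+20+16=91
Best: 111 rps.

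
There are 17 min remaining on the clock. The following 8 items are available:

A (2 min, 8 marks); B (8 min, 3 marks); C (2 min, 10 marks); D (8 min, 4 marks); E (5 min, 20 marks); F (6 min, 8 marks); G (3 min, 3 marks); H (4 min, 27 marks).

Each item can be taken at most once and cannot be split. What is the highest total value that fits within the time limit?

68 marks

Check high-value combinations within 17 min:
- A+C+E+G+H: time 2+2+5+3+4=16, value 8+10+20+3+27=68
- A+C+E+H: time 2+2+5+4=13, value 8+10+20+27=65
- C+E+F+H: time 2+5+6+4=17, value 10+20+8+27=65
- A+E+F+H: time 2+5+6+4=17, value 8+20+8+27=63
- C+E+G+H: time 2+5+3+4=14, value 10+20+3+27=60
Best: 68 marks.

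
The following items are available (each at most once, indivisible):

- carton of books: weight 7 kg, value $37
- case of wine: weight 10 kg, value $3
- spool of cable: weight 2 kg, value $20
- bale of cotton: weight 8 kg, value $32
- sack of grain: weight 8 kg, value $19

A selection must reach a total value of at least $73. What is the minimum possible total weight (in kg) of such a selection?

17

Subsets with value ≥ 73, sorted by total weight:
- carton of books+spool of cable+bale of cotton: weight 17, value 89
- carton of books+spool of cable+sack of grain: weight 17, value 76
Minimum weight: 17 kg.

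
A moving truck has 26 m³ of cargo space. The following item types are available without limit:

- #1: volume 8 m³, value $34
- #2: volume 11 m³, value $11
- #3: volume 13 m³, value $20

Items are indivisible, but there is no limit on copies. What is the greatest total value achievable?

Best value-per-unit is #1 at 34/8, and filling with it alone uses volume 3×8=24. No mix of the others beats 3×34 = 102.

$102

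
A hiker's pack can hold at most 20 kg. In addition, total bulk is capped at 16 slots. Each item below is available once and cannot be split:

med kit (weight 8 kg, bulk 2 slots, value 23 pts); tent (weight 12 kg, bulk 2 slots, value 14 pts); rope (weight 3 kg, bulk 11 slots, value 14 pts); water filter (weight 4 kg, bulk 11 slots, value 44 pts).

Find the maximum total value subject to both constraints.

Feasible sets respecting both limits:
- med kit+water filter: weight 12, bulk 13, value 67
- tent+water filter: weight 16, bulk 13, value 58
- water filter: weight 4, bulk 11, value 44
Best: 67 pts.

67 pts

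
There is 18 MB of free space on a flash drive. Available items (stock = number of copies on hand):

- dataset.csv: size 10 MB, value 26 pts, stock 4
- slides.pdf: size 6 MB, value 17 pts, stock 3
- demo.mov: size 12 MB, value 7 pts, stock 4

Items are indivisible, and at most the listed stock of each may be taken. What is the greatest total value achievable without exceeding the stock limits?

51 pts

Top feasible selections:
- 3×slides.pdf: size 18, value 51
- 1×dataset.csv + 1×slides.pdf: size 16, value 43
- 2×slides.pdf: size 12, value 34
- 1×dataset.csv: size 10, value 26
Best: 51 pts.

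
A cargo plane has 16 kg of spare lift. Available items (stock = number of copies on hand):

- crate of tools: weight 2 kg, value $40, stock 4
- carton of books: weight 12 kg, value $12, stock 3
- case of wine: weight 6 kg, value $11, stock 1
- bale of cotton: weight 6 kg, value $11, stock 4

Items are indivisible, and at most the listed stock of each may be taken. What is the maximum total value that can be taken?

$171

Best selections within weight 16 and stock limits:
- 4×crate of tools + 1×bale of cotton: weight 14, value 171
- 4×crate of tools + 1×case of wine: weight 14, value 171
- 4×crate of tools: weight 8, value 160
- 3×crate of tools + 1×bale of cotton: weight 12, value 131
Best: $171.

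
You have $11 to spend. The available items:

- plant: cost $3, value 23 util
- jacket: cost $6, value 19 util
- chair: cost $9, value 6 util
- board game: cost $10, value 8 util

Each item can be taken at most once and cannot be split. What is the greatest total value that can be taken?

42 util

Check high-value combinations within $11:
- plant+jacket: cost 3+6=9, value 23+19=42
- plant: cost 3, value 23
- jacket: cost 6, value 19
- board game: cost 10, value 8
- chair: cost 9, value 6
Best: 42 util.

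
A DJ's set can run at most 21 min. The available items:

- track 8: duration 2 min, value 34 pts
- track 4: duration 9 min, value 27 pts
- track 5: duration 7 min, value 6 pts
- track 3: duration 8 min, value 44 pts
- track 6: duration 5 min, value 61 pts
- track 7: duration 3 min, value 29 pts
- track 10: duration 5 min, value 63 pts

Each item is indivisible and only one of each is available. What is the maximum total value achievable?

202 pts

Check high-value combinations within 21 min:
- track 8+track 3+track 6+track 10: duration 2+8+5+5=20, value 34+44+61+63=202
- track 3+track 6+track 7+track 10: duration 8+5+3+5=21, value 44+61+29+63=197
- track 8+track 6+track 7+track 10: duration 2+5+3+5=15, value 34+61+29+63=187
Best: 202 pts.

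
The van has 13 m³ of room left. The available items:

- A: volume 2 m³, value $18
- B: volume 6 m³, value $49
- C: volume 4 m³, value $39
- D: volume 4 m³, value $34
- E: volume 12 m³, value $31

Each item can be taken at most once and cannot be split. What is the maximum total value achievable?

This is a 0/1 knapsack; check combinations near the capacity.
- A+B+C: volume 2+6+4=12, value 18+49+39=106
- A+B+D: volume 2+6+4=12, value 18+49+34=101
- A+C+D: volume 2+4+4=10, value 18+39+34=91
- B+C: volume 6+4=10, value 49+39=88
- B+D: volume 6+4=10, value 49+34=83
Best: $106.

$106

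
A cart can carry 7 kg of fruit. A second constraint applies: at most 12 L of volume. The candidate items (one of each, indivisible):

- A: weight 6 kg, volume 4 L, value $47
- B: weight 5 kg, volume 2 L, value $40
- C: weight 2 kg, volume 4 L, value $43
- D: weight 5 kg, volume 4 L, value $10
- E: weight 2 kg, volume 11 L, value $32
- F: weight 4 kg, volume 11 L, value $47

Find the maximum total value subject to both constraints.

$83

Feasible sets respecting both limits:
- B+C: weight 7, volume 6, value 83
- C+D: weight 7, volume 8, value 53
- A: weight 6, volume 4, value 47
- F: weight 4, volume 11, value 47
Best: $83.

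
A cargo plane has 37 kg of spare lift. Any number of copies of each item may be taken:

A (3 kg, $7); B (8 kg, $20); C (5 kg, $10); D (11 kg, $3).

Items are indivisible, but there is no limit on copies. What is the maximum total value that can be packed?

Best value-per-unit is B at 20/8; filling with it alone gives 4×20 = 80.
Optimal mix: 4×B + 1×C → weight 37, value 90.

$90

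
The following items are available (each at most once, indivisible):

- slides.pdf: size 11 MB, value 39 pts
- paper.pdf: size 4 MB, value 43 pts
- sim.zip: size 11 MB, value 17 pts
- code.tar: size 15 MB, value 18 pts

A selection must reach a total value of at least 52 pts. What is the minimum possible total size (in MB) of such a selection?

Subsets with value ≥ 52, sorted by total size:
- slides.pdf+paper.pdf: size 15, value 82
- paper.pdf+sim.zip: size 15, value 60
Minimum size: 15 MB.

15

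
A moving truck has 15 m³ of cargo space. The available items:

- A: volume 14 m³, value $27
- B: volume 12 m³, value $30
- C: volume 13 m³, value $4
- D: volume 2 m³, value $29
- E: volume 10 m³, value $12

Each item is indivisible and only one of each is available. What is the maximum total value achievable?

$59

Check high-value combinations within 15 m³:
- B+D: volume 12+2=14, value 30+29=59
- D+E: volume 2+10=12, value 29+12=41
- C+D: volume 13+2=15, value 4+29=33
- B: volume 12, value 30
- D: volume 2, value 29
Best: $59.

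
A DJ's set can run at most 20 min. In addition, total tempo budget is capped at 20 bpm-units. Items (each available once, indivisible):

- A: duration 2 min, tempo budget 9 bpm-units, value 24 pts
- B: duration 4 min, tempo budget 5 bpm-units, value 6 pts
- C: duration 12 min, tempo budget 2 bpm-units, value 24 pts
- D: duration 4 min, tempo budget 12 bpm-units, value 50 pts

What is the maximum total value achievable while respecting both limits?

Feasible sets respecting both limits:
- B+C+D: duration 20, tempo budget 19, value 80
- C+D: duration 16, tempo budget 14, value 74
- B+D: duration 8, tempo budget 17, value 56
- A+B+C: duration 18, tempo budget 16, value 54
Best: 80 pts.

80 pts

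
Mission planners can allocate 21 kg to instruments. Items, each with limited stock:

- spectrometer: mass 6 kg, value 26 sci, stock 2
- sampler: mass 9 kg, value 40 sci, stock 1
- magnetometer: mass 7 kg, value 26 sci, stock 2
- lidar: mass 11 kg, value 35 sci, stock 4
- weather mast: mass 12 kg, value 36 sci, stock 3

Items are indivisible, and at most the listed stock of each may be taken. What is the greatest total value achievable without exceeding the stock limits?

92 sci

Best selections within mass 21 and stock limits:
- 2×spectrometer + 1×sampler: mass 21, value 92
- 2×spectrometer + 1×magnetometer: mass 19, value 78
- 1×spectrometer + 2×magnetometer: mass 20, value 78
Best: 92 sci.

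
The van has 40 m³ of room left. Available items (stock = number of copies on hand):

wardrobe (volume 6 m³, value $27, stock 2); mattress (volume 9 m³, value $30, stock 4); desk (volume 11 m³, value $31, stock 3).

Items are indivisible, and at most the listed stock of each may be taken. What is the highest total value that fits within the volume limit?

Best selections within volume 40 and stock limits:
- 2×wardrobe + 3×mattress: volume 39, value 144
- 2×mattress + 2×desk: volume 40, value 122
Best: $144.

$144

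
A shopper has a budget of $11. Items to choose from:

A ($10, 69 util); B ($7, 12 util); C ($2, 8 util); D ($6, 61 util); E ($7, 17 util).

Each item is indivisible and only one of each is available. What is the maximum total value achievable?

Check high-value combinations within $11:
- C+D: cost 2+6=8, value 8+61=69
- A: cost 10, value 69
- D: cost 6, value 61
Best: 69 util.

69 util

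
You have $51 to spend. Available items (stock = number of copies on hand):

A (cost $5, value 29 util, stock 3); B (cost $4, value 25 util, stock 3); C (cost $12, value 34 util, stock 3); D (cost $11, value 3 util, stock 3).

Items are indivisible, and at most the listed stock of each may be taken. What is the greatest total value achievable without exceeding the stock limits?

Top feasible selections:
- 3×A + 3×B + 2×C: cost 51, value 230
- 3×A + 2×B + 2×C: cost 47, value 205
- 2×A + 3×B + 2×C: cost 46, value 201
- 3×A + 3×B + 1×C + 1×D: cost 50, value 199
Best: 230 util.

230 util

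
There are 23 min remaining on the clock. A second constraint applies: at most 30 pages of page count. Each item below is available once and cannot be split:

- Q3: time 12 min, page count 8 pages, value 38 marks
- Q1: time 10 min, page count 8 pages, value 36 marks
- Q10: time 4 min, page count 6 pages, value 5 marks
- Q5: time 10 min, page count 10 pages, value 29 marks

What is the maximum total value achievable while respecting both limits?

Feasible sets respecting both limits:
- Q3+Q1: time 22, page count 16, value 74
- Q3+Q5: time 22, page count 18, value 67
- Q1+Q5: time 20, page count 18, value 65
- Q3+Q10: time 16, page count 14, value 43
Best: 74 marks.

74 marks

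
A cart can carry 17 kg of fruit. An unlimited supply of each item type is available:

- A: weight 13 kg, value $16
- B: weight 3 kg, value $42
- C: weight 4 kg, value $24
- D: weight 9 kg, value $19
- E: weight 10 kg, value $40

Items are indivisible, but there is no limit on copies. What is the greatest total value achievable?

$210

Best value-per-unit is B at 42/3, and filling with it alone uses weight 5×3=15. No mix of the others beats 5×42 = 210.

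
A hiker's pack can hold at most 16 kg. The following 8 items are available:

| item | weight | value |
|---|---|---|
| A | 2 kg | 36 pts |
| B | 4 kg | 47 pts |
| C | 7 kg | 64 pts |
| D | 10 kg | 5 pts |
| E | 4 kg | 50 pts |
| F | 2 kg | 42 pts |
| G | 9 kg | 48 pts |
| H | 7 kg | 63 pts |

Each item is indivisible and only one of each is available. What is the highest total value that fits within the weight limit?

192 pts

Check high-value combinations within 16 kg:
- A+C+E+F: weight 2+7+4+2=15, value 36+64+50+42=192
- A+E+F+H: weight 2+4+2+7=15, value 36+50+42+63=191
- A+B+C+F: weight 2+4+7+2=15, value 36+47+64+42=189
Best: 192 pts.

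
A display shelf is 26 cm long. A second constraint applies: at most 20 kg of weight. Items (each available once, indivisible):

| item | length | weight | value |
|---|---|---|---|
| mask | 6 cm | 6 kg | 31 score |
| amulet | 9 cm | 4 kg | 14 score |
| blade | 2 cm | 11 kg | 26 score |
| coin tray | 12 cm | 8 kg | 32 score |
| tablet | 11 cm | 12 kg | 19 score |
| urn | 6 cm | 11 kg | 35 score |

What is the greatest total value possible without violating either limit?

67 score

Feasible sets respecting both limits:
- coin tray+urn: length 18, weight 19, value 67
- mask+urn: length 12, weight 17, value 66
- mask+coin tray: length 18, weight 14, value 63
Best: 67 score.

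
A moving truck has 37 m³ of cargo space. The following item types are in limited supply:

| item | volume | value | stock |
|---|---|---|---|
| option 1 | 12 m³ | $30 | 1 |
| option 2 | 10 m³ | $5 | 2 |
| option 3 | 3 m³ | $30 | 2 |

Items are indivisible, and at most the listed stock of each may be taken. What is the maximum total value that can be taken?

$95

Best selections within volume 37 and stock limits:
- 1×option 1 + 1×option 2 + 2×option 3: volume 28, value 95
- 1×option 1 + 2×option 3: volume 18, value 90
Best: $95.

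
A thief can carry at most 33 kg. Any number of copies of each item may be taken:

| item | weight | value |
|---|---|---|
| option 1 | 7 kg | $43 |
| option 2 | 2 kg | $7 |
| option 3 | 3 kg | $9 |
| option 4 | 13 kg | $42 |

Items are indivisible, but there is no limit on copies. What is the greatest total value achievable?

$188

Best value-per-unit is option 1 at 43/7; filling with it alone gives 4×43 = 172.
Optimal mix: 4×option 1 + 1×option 2 + 1×option 3 → weight 33, value 188.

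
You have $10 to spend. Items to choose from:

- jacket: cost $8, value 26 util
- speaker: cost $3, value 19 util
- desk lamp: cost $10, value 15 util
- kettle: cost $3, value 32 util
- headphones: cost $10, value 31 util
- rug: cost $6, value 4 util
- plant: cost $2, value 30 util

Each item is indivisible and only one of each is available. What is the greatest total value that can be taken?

81 util

Check high-value combinations within $10:
- speaker+kettle+plant: cost 3+3+2=8, value 19+32+30=81
- kettle+plant: cost 3+2=5, value 32+30=62
- jacket+plant: cost 8+2=10, value 26+30=56
- speaker+kettle: cost 3+3=6, value 19+32=51
Best: 81 util.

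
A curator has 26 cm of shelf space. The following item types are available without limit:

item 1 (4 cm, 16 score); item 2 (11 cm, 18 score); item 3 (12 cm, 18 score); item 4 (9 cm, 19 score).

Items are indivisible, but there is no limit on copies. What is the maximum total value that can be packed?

96 score

Best value-per-unit is item 1 at 16/4, and filling with it alone uses length 6×4=24. No mix of the others beats 6×16 = 96.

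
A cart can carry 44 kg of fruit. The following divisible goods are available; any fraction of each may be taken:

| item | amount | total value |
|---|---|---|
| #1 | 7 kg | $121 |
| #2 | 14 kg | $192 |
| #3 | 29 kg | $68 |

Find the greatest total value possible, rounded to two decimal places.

Take in order of value per unit:
- #1 (121/7 per unit): all 7 → value 121, running total 121.00
- #2 (192/14 per unit): all 14 → value 192, running total 313.00
- #3 (68/29 per unit): 23 of 29 → value 23×68/29 = 53.9310, running total 366.93
Total 366.93.

366.93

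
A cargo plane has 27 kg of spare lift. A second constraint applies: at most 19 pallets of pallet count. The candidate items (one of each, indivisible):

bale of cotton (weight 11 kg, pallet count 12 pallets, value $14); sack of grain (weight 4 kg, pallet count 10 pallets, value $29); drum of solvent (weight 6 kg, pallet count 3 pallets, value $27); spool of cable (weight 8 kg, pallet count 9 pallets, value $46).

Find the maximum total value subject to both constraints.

Feasible sets respecting both limits:
- sack of grain+spool of cable: weight 12, pallet count 19, value 75
- drum of solvent+spool of cable: weight 14, pallet count 12, value 73
- sack of grain+drum of solvent: weight 10, pallet count 13, value 56
- spool of cable: weight 8, pallet count 9, value 46
Best: $75.

$75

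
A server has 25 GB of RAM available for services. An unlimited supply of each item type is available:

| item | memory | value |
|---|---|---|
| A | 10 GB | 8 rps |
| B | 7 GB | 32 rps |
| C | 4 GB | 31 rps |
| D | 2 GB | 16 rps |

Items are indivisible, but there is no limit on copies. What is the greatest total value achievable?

192 rps

Best value-per-unit is D at 16/2, and filling with it alone uses memory 12×2=24. No mix of the others beats 12×16 = 192.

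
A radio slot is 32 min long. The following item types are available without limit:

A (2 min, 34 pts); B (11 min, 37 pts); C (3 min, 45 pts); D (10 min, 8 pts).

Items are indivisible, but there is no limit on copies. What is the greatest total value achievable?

544 pts

Best value-per-unit is A at 34/2, and filling with it alone uses duration 16×2=32. No mix of the others beats 16×34 = 544.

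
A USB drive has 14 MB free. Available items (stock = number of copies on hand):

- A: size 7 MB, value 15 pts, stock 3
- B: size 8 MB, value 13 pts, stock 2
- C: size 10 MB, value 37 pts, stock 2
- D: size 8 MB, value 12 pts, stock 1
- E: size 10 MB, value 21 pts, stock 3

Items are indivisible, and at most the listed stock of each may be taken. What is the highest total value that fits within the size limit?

37 pts

Top feasible selections:
- 1×C: size 10, value 37
- 2×A: size 14, value 30
Best: 37 pts.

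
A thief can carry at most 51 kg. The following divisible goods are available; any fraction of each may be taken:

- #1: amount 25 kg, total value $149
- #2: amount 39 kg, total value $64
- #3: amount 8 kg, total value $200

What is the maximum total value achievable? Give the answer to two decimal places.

378.54

Take in order of value per unit:
- #3 (200/8 per unit): all 8 → value 200, running total 200.00
- #1 (149/25 per unit): all 25 → value 149, running total 349.00
- #2 (64/39 per unit): 18 of 39 → value 18×64/39 = 29.5385, running total 378.54
Total 378.54.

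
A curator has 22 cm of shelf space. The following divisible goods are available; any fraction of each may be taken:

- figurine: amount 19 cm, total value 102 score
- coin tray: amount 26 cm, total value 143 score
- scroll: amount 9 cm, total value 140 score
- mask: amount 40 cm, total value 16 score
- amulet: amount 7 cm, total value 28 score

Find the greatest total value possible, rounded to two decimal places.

211.50

Take in order of value per unit:
- scroll (140/9 per unit): all 9 → value 140, running total 140.00
- coin tray (143/26 per unit): 13 of 26 → value 13×143/26 = 71.5000, running total 211.50
Total 211.50.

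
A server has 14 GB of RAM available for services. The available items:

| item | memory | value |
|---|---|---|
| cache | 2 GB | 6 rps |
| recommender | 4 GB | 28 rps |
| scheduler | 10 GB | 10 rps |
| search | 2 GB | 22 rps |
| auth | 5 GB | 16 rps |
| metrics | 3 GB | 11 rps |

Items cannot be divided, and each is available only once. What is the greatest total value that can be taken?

Check high-value combinations within 14 GB:
- recommender+search+auth+metrics: memory 4+2+5+3=14, value 28+22+16+11=77
- cache+recommender+search+auth: memory 2+4+2+5=13, value 6+28+22+16=72
- cache+recommender+search+metrics: memory 2+4+2+3=11, value 6+28+22+11=67
Best: 77 rps.

77 rps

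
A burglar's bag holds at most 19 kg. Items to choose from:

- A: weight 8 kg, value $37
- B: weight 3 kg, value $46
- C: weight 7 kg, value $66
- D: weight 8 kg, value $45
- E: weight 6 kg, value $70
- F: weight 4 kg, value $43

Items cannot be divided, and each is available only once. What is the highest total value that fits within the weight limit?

Check high-value combinations within 19 kg:
- B+C+E: weight 3+7+6=16, value 46+66+70=182
- C+E+F: weight 7+6+4=17, value 66+70+43=179
- B+D+E: weight 3+8+6=17, value 46+45+70=161
- B+E+F: weight 3+6+4=13, value 46+70+43=159
- D+E+F: weight 8+6+4=18, value 45+70+43=158
Best: $182.

$182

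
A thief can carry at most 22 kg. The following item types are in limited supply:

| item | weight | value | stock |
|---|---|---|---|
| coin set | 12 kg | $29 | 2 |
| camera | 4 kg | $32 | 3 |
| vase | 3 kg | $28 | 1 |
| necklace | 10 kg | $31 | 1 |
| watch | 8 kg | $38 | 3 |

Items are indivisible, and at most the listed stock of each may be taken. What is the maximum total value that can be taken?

$134

Top feasible selections:
- 3×camera + 1×watch: weight 20, value 134
- 2×camera + 1×vase + 1×watch: weight 19, value 130
Best: $134.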